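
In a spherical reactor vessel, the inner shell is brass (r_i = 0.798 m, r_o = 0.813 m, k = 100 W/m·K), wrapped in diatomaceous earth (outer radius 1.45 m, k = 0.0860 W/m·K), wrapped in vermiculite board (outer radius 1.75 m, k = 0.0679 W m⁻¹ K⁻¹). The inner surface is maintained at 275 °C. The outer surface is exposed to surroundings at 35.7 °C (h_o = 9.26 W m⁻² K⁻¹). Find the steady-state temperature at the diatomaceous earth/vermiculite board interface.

Treat each layer as a resistance in series:
  R_brass = (1/0.798 − 1/0.813)/(4πk) = 0.02312/(4π·100) = 1.840×10^-5 K/W
  R_diatomaceous earth = (1/0.813 − 1/1.45)/(4πk) = 0.5404/(4π·0.0860) = 0.5000 K/W
  R_vermiculite board = (1/1.45 − 1/1.75)/(4πk) = 0.1182/(4π·0.0679) = 0.1386 K/W
  R_conv,out = 1/(4πr²h) = 1/(4π·1.75²·9.26) = 0.002806 K/W
ΣR = 1.840×10^-5 + 0.5000 + 0.1386 + 0.002806 = 0.6414 K/W
Q = ΔT/ΣR = (275 °C − 35.7 °C)/0.6414 = 373.1 W
From the inner boundary to the diatomaceous earth/vermiculite board interface, ΣR_partial = 0.5000 K/W.
T_interface = T_in − Q·ΣR_partial = 275 °C − (373.1)(0.5000) = 88.4 °C

T = 88.4 °C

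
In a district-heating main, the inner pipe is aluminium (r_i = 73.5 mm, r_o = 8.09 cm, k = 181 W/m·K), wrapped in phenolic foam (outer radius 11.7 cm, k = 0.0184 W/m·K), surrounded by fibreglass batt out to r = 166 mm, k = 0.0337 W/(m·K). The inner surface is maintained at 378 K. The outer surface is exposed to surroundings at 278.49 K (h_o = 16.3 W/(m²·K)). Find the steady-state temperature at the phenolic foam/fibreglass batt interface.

Series thermal resistances, inner to outer:
  R'_aluminium = ln(0.0809/0.0735)/(2πk) = 0.09593/(2π·181) = 8.435×10^-5 m·K/W
  R'_phenolic foam = ln(0.117/0.0809)/(2πk) = 0.3690/(2π·0.0184) = 3.191 m·K/W
  R'_fibreglass batt = ln(0.166/0.117)/(2πk) = 0.3498/(2π·0.0337) = 1.652 m·K/W
  R'_conv,out = 1/(2πr h) = 1/(2π·0.166·16.3) = 0.05882 m·K/W
ΣR = 8.435×10^-5 + 3.191 + 1.652 + 0.05882 = 4.902 m·K/W
Q' = ΔT/ΣR = (378 K − 278.49 K)/4.902 = 20.30 W/m
From the inner boundary to the phenolic foam/fibreglass batt interface, ΣR_partial = 3.191 m·K/W.
T_interface = T_in − Q'·ΣR_partial = 378 K − (20.30)(3.191) = 313.2 K

T = 313.2 K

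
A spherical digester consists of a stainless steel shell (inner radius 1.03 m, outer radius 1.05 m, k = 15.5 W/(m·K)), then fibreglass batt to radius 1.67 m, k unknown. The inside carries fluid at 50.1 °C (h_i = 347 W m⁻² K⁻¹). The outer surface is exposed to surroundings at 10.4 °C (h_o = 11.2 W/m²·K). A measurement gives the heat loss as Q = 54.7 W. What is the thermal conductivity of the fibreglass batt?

k = 0.0389 W/m·K

ΣR = ΔT/Q = |50.1 − 10.4|/54.7 = 0.7258 K/W
Known resistances:
  R_conv,in = 1/(4πr²h) = 1/(4π·1.03²·347) = 2.162×10^-4 K/W
  R_stainless steel = (1/1.03 − 1/1.05)/(4πk) = 0.01849/(4π·15.5) = 9.494×10^-5 K/W
  R_conv,out = 1/(4πr²h) = 1/(4π·1.67²·11.2) = 0.002548 K/W
R_fibreglass batt = ΣR − ΣR_known = 0.7258 − 0.002859 = 0.7229 K/W
(1/r₁−1/r₂)/(4πk) = 0.7229 ⇒ k = 0.3536/(4π·0.7229) = 0.0389 W/m·K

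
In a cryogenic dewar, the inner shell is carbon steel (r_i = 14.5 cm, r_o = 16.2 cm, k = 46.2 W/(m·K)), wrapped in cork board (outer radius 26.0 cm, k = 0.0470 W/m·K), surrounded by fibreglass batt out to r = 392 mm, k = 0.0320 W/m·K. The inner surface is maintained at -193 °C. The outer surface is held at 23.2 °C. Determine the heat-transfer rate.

Q = 30.2 W

Series thermal resistances, inner to outer:
  R_carbon steel = (1/0.145 − 1/0.162)/(4πk) = 0.7237/(4π·46.2) = 0.001247 K/W
  R_cork board = (1/0.162 − 1/0.260)/(4πk) = 2.327/(4π·0.0470) = 3.939 K/W
  R_fibreglass batt = (1/0.260 − 1/0.392)/(4πk) = 1.295/(4π·0.0320) = 3.221 K/W
ΣR = 0.001247 + 3.939 + 3.221 = 7.161 K/W
Q = ΔT/ΣR = (-193 °C − 23.2 °C)/7.161 = -30.2 W
(Negative Q ⇒ heat flows inward; heat gain = 30.2 W.)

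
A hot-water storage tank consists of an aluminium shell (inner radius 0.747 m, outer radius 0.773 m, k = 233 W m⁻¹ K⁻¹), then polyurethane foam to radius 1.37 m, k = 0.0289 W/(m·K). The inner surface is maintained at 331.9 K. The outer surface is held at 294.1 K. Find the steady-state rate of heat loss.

Treat each layer as a resistance in series:
  R_aluminium = (1/0.747 − 1/0.773)/(4πk) = 0.04503/(4π·233) = 1.538×10^-5 K/W
  R_polyurethane foam = (1/0.773 − 1/1.37)/(4πk) = 0.5637/(4π·0.0289) = 1.552 K/W
ΣR = 1.538×10^-5 + 1.552 = 1.552 K/W
Q = ΔT/ΣR = (331.9 K − 294.1 K)/1.552 = 24.4 W

Q = 24.4 W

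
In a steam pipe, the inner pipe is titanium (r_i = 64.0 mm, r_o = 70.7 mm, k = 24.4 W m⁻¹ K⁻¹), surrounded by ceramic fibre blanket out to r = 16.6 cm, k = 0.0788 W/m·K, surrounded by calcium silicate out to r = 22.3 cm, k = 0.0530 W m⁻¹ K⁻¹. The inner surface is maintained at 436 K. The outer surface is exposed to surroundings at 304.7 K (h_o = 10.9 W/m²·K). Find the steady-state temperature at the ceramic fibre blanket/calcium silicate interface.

Resistance network (inner→outer):
  R'_titanium = ln(0.0707/0.0640)/(2πk) = 0.09956/(2π·24.4) = 6.494×10^-4 m·K/W
  R'_ceramic fibre blanket = ln(0.166/0.0707)/(2πk) = 0.8535/(2π·0.0788) = 1.724 m·K/W
  R'_calcium silicate = ln(0.223/0.166)/(2πk) = 0.2952/(2π·0.0530) = 0.8864 m·K/W
  R'_conv,out = 1/(2πr h) = 1/(2π·0.223·10.9) = 0.06548 m·K/W
ΣR = 6.494×10^-4 + 1.724 + 0.8864 + 0.06548 = 2.677 m·K/W
Q' = ΔT/ΣR = (436 K − 304.7 K)/2.677 = 49.05 W/m
From the inner boundary to the ceramic fibre blanket/calcium silicate interface, ΣR_partial = 1.725 m·K/W.
T_interface = T_in − Q'·ΣR_partial = 436 K − (49.05)(1.725) = 351.4 K

T = 351.4 K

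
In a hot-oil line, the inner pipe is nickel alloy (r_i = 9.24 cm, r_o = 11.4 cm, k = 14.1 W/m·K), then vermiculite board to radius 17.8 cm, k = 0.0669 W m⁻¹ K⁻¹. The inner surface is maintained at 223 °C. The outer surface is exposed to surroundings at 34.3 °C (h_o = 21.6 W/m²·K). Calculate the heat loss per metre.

Q' = 171 W/m

Treat each layer as a resistance in series:
  R'_nickel alloy = ln(0.114/0.0924)/(2πk) = 0.2101/(2π·14.1) = 0.002371 m·K/W
  R'_vermiculite board = ln(0.178/0.114)/(2πk) = 0.4456/(2π·0.0669) = 1.060 m·K/W
  R'_conv,out = 1/(2πr h) = 1/(2π·0.178·21.6) = 0.04139 m·K/W
ΣR = 0.002371 + 1.060 + 0.04139 = 1.104 m·K/W
Q' = ΔT/ΣR = (223 °C − 34.3 °C)/1.104 = 171 W/m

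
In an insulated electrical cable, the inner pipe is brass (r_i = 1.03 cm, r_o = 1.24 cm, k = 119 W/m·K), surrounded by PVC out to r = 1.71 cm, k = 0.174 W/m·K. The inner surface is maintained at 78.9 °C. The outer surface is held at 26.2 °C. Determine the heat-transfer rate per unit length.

Q' = 179 W/m

Resistance network (inner→outer):
  R'_brass = ln(0.0124/0.0103)/(2πk) = 0.1856/(2π·119) = 2.482×10^-4 m·K/W
  R'_PVC = ln(0.0171/0.0124)/(2πk) = 0.3214/(2π·0.174) = 0.2940 m·K/W
ΣR = 2.482×10^-4 + 0.2940 = 0.2942 m·K/W
Q' = ΔT/ΣR = (78.9 °C − 26.2 °C)/0.2942 = 179 W/m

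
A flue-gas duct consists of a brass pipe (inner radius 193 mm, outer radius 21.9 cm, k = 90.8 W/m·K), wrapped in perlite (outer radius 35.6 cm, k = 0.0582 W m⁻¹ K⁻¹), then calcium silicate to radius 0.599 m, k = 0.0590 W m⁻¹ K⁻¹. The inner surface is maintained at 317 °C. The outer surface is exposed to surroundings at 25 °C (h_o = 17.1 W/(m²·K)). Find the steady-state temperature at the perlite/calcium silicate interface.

T = 176 °C

Resistance network (inner→outer):
  R'_brass = ln(0.219/0.193)/(2πk) = 0.1264/(2π·90.8) = 2.215×10^-4 m·K/W
  R'_perlite = ln(0.356/0.219)/(2πk) = 0.4859/(2π·0.0582) = 1.329 m·K/W
  R'_calcium silicate = ln(0.599/0.356)/(2πk) = 0.5203/(2π·0.0590) = 1.404 m·K/W
  R'_conv,out = 1/(2πr h) = 1/(2π·0.599·17.1) = 0.01554 m·K/W
ΣR = 2.215×10^-4 + 1.329 + 1.404 + 0.01554 = 2.749 m·K/W
Q' = ΔT/ΣR = (317 °C − 25 °C)/2.749 = 106.2 W/m
From the inner boundary to the perlite/calcium silicate interface, ΣR_partial = 1.329 m·K/W.
T_interface = T_in − Q'·ΣR_partial = 317 °C − (106.2)(1.329) = 176 °C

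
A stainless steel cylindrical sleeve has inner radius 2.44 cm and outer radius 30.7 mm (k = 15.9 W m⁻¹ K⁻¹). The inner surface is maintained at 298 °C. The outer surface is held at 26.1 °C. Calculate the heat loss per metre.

Q' = 2πk·ΔT/ln(r₂/r₁) = 2π × 15.9 × 271.9 / ln(0.0307/0.0244) = 1.18×10^5 W/m

Q' = 1.18×10^5 W/m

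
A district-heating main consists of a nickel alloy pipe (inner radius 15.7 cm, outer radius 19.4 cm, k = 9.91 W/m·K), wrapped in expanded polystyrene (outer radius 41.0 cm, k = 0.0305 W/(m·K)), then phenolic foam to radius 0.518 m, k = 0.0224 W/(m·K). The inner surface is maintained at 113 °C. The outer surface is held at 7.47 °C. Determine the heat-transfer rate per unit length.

Q' = 18.9 W/m

Series thermal resistances, inner to outer:
  R'_nickel alloy = ln(0.194/0.157)/(2πk) = 0.2116/(2π·9.91) = 0.003399 m·K/W
  R'_expanded polystyrene = ln(0.410/0.194)/(2πk) = 0.7483/(2π·0.0305) = 3.905 m·K/W
  R'_phenolic foam = ln(0.518/0.410)/(2πk) = 0.2338/(2π·0.0224) = 1.661 m·K/W
ΣR = 0.003399 + 3.905 + 1.661 = 5.569 m·K/W
Q' = ΔT/ΣR = (113 °C − 7.47 °C)/5.569 = 18.9 W/m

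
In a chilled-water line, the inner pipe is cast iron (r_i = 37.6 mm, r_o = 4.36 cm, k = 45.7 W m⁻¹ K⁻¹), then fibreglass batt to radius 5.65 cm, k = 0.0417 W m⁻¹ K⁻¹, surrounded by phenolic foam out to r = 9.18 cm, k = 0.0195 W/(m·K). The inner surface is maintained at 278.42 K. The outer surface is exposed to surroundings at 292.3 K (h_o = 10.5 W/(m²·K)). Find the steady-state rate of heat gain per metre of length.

Q' = 2.71 W/m

Series thermal resistances, inner to outer:
  R'_cast iron = ln(0.0436/0.0376)/(2πk) = 0.1481/(2π·45.7) = 5.156×10^-4 m·K/W
  R'_fibreglass batt = ln(0.0565/0.0436)/(2πk) = 0.2592/(2π·0.0417) = 0.9892 m·K/W
  R'_phenolic foam = ln(0.0918/0.0565)/(2πk) = 0.4854/(2π·0.0195) = 3.962 m·K/W
  R'_conv,out = 1/(2πr h) = 1/(2π·0.0918·10.5) = 0.1651 m·K/W
ΣR = 5.156×10^-4 + 0.9892 + 3.962 + 0.1651 = 5.117 m·K/W
Q' = ΔT/ΣR = (278.42 K − 292.3 K)/5.117 = -2.71 W/m
(Negative Q' ⇒ heat flows inward; heat gain = 2.71 W/m.)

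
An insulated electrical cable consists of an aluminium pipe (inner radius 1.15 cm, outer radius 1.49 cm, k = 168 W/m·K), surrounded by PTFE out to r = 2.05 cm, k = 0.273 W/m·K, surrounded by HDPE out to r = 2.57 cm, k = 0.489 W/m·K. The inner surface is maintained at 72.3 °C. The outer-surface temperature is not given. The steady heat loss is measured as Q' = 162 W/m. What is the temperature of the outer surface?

Series resistances:
  R'_aluminium = ln(0.0149/0.0115)/(2πk) = 0.2590/(2π·168) = 2.454×10^-4 m·K/W
  R'_PTFE = ln(0.0205/0.0149)/(2πk) = 0.3191/(2π·0.273) = 0.1860 m·K/W
  R'_HDPE = ln(0.0257/0.0205)/(2πk) = 0.2261/(2π·0.489) = 0.07358 m·K/W
ΣR = 0.2598 m·K/W
ΔT = Q'·ΣR = 162 × 0.2598 = 42.09 K
Heat flows outward, so T_out = T_in − ΔT = 72.3 − 42.09 = 30.2 °C

T_out = 30.2 °C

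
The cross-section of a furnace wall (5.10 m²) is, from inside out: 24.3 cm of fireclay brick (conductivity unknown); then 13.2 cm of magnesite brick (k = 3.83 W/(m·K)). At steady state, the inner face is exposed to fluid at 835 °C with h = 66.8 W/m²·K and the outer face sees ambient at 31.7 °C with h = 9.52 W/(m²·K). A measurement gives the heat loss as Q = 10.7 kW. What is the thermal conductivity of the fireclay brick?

k = 1.06 W/m·K

ΣR = ΔT/Q = |835 − 31.7|/10700 = 0.07507 K/W
Known resistances:
  R_conv,in = 1/(hA) = 1/(66.8·5.10) = 0.002935 K/W
  R_magnesite brick = L/(kA) = 0.132/(3.83·5.10) = 0.006758 K/W
  R_conv,out = 1/(hA) = 1/(9.52·5.10) = 0.02060 K/W
R_fireclay brick = ΣR − ΣR_known = 0.07507 − 0.03029 = 0.04478 K/W
L/(kA) = 0.04478 ⇒ k = 0.243/(0.04478·5.10) = 1.06 W/m·K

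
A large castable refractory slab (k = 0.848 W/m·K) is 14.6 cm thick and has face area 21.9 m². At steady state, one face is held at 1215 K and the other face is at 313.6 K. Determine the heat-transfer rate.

Q = kA·ΔT/L = 0.848 × 21.9 × |1215 K − 313.6 K| / 0.146 = 1.15×10^5 W

Q = 115 kW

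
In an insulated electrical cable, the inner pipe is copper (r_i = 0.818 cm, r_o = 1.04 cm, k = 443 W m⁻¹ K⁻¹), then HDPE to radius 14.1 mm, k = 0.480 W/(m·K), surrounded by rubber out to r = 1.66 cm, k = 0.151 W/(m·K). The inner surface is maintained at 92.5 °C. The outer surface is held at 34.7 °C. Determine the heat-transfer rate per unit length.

Q' = 212 W/m

Treat each layer as a resistance in series:
  R'_copper = ln(0.0104/0.00818)/(2πk) = 0.2401/(2π·443) = 8.626×10^-5 m·K/W
  R'_HDPE = ln(0.0141/0.0104)/(2πk) = 0.3044/(2π·0.480) = 0.1009 m·K/W
  R'_rubber = ln(0.0166/0.0141)/(2πk) = 0.1632/(2π·0.151) = 0.1720 m·K/W
ΣR = 8.626×10^-5 + 0.1009 + 0.1720 = 0.2730 m·K/W
Q' = ΔT/ΣR = (92.5 °C − 34.7 °C)/0.2730 = 212 W/m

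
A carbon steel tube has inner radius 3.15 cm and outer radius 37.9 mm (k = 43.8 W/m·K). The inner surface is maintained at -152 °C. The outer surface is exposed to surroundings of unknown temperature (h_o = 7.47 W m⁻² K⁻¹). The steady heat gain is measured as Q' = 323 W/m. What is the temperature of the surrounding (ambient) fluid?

Series resistances:
  R'_carbon steel = ln(0.0379/0.0315)/(2πk) = 0.1850/(2π·43.8) = 6.721×10^-4 m·K/W
  R'_conv,out = 1/(2πr h) = 1/(2π·0.0379·7.47) = 0.5622 m·K/W
ΣR = 0.5628 m·K/W
ΔT = Q'·ΣR = 323 × 0.5628 = 181.8 K
Heat flows inward, so T_out = T_in + ΔT = -152 + 181.8 = 29.8 °C

T_out = 29.8 °C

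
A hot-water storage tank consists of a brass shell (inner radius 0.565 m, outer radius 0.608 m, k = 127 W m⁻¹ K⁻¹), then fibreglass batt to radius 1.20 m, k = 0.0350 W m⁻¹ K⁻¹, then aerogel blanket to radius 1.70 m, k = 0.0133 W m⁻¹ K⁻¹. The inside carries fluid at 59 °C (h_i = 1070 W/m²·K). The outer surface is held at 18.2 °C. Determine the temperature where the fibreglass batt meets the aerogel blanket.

Treat each layer as a resistance in series:
  R_conv,in = 1/(4πr²h) = 1/(4π·0.565²·1070) = 2.330×10^-4 K/W
  R_brass = (1/0.565 − 1/0.608)/(4πk) = 0.1252/(4π·127) = 7.843×10^-5 K/W
  R_fibreglass batt = (1/0.608 − 1/1.20)/(4πk) = 0.8114/(4π·0.0350) = 1.845 K/W
  R_aerogel blanket = (1/1.20 − 1/1.70)/(4πk) = 0.2451/(4π·0.0133) = 1.466 K/W
ΣR = 2.330×10^-4 + 7.843×10^-5 + 1.845 + 1.466 = 3.311 K/W
Q = ΔT/ΣR = (59 °C − 18.2 °C)/3.311 = 12.32 W
From the inner boundary to the fibreglass batt/aerogel blanket interface, ΣR_partial = 1.845 K/W.
T_interface = T_in − Q·ΣR_partial = 59 °C − (12.32)(1.845) = 36.3 °C

T = 36.3 °C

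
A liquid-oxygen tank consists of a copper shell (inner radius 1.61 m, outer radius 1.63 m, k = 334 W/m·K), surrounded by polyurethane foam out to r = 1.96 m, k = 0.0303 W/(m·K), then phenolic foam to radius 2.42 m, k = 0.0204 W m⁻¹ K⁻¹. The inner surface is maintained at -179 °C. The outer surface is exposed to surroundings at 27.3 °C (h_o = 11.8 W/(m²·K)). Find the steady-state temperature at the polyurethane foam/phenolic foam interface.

Series thermal resistances, inner to outer:
  R_copper = (1/1.61 − 1/1.63)/(4πk) = 0.007621/(4π·334) = 1.816×10^-6 K/W
  R_polyurethane foam = (1/1.63 − 1/1.96)/(4πk) = 0.1033/(4π·0.0303) = 0.2713 K/W
  R_phenolic foam = (1/1.96 − 1/2.42)/(4πk) = 0.09698/(4π·0.0204) = 0.3783 K/W
  R_conv,out = 1/(4πr²h) = 1/(4π·2.42²·11.8) = 0.001152 K/W
ΣR = 1.816×10^-6 + 0.2713 + 0.3783 + 0.001152 = 0.6508 K/W
Q = ΔT/ΣR = (-179 °C − 27.3 °C)/0.6508 = -317.0 W
From the inner boundary to the polyurethane foam/phenolic foam interface, ΣR_partial = 0.2713 K/W.
T_interface = T_in − Q·ΣR_partial = -179 °C − (-317.0)(0.2713) = -93.0 °C

T = -93.0 °C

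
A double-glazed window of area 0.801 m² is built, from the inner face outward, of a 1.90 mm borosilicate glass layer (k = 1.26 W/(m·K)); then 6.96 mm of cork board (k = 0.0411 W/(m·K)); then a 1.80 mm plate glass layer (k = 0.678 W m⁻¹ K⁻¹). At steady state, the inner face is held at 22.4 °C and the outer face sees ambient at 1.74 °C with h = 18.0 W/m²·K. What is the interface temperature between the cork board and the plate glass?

T = 6.99 °C

Treat each layer as a resistance in series:
  R_borosilicate glass = L/(kA) = 0.00190/(1.26·0.801) = 0.001883 K/W
  R_cork board = L/(kA) = 0.00696/(0.0411·0.801) = 0.2114 K/W
  R_plate glass = L/(kA) = 0.00180/(0.678·0.801) = 0.003314 K/W
  R_conv,out = 1/(hA) = 1/(18.0·0.801) = 0.06936 K/W
ΣR = 0.001883 + 0.2114 + 0.003314 + 0.06936 = 0.2860 K/W
Q = ΔT/ΣR = (22.4 °C − 1.74 °C)/0.2860 = 72.24 W
From the inner boundary to the cork board/plate glass interface, ΣR_partial = 0.2133 K/W.
T_interface = T_in − Q·ΣR_partial = 22.4 °C − (72.24)(0.2133) = 6.99 °C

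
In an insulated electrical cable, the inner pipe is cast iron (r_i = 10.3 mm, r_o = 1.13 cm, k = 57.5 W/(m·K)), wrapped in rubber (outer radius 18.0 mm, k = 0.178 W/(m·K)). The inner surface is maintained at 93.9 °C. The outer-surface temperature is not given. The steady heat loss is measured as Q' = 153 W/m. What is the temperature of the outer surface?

T_out = 30.2 °C

Series resistances:
  R'_cast iron = ln(0.0113/0.0103)/(2πk) = 0.09266/(2π·57.5) = 2.565×10^-4 m·K/W
  R'_rubber = ln(0.0180/0.0113)/(2πk) = 0.4656/(2π·0.178) = 0.4163 m·K/W
ΣR = 0.4165 m·K/W
ΔT = Q'·ΣR = 153 × 0.4165 = 63.72 K
Heat flows outward, so T_out = T_in − ΔT = 93.9 − 63.72 = 30.2 °C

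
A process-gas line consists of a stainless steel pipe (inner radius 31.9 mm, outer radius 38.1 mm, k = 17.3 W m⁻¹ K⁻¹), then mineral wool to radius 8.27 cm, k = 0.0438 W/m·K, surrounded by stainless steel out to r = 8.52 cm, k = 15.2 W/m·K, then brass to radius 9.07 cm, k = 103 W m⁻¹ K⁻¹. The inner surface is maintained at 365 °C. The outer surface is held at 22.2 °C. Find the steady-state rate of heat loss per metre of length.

Series thermal resistances, inner to outer:
  R'_stainless steel = ln(0.0381/0.0319)/(2πk) = 0.1776/(2π·17.3) = 0.001634 m·K/W
  R'_mineral wool = ln(0.0827/0.0381)/(2πk) = 0.7750/(2π·0.0438) = 2.816 m·K/W
  R'_stainless steel = ln(0.0852/0.0827)/(2πk) = 0.02978/(2π·15.2) = 3.118×10^-4 m·K/W
  R'_brass = ln(0.0907/0.0852)/(2πk) = 0.06256/(2π·103) = 9.666×10^-5 m·K/W
ΣR = 0.001634 + 2.816 + 3.118×10^-4 + 9.666×10^-5 = 2.818 m·K/W
Q' = ΔT/ΣR = (365 °C − 22.2 °C)/2.818 = 122 W/m

Q' = 122 W/m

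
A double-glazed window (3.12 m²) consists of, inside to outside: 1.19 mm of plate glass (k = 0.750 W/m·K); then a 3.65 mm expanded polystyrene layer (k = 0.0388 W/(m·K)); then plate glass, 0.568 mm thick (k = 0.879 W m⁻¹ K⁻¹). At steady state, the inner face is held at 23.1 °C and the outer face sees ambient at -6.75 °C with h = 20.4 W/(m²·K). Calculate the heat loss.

Q = 641 W

Resistance network (inner→outer):
  R_plate glass = L/(kA) = 0.00119/(0.750·3.12) = 5.085×10^-4 K/W
  R_expanded polystyrene = L/(kA) = 0.00365/(0.0388·3.12) = 0.03015 K/W
  R_plate glass = L/(kA) = 5.68×10^-4/(0.879·3.12) = 2.071×10^-4 K/W
  R_conv,out = 1/(hA) = 1/(20.4·3.12) = 0.01571 K/W
ΣR = 5.085×10^-4 + 0.03015 + 2.071×10^-4 + 0.01571 = 0.04658 K/W
Q = ΔT/ΣR = (23.1 °C − -6.75 °C)/0.04658 = 641 W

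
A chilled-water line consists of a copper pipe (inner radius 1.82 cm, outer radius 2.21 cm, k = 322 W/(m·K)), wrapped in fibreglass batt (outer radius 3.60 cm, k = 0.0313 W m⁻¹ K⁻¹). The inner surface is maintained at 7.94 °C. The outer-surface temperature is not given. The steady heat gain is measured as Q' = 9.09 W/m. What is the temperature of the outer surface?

Series resistances:
  R'_copper = ln(0.0221/0.0182)/(2πk) = 0.1942/(2π·322) = 9.597×10^-5 m·K/W
  R'_fibreglass batt = ln(0.0360/0.0221)/(2πk) = 0.4879/(2π·0.0313) = 2.481 m·K/W
ΣR = 2.481 m·K/W
ΔT = Q'·ΣR = 9.09 × 2.481 = 22.55 K
Heat flows inward, so T_out = T_in + ΔT = 7.94 + 22.55 = 30.5 °C

T_out = 30.5 °C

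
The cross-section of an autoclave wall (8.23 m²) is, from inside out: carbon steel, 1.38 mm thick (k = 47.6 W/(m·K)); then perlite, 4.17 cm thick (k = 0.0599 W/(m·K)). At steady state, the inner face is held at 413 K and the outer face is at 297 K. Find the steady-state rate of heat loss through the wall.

Treat each layer as a resistance in series:
  R_carbon steel = L/(kA) = 0.00138/(47.6·8.23) = 3.523×10^-6 K/W
  R_perlite = L/(kA) = 0.0417/(0.0599·8.23) = 0.08459 K/W
ΣR = 3.523×10^-6 + 0.08459 = 0.08459 K/W
Q = ΔT/ΣR = (413 K − 297 K)/0.08459 = 1370 W

Q = 1370 W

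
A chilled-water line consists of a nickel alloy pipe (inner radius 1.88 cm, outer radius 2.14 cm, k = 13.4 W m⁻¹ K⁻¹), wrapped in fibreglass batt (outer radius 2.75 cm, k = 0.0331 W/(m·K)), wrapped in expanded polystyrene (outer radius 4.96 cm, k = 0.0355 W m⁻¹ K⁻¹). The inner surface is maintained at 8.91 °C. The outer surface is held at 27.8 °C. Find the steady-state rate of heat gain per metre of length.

Q' = 4.90 W/m

Series thermal resistances, inner to outer:
  R'_nickel alloy = ln(0.0214/0.0188)/(2πk) = 0.1295/(2π·13.4) = 0.001539 m·K/W
  R'_fibreglass batt = ln(0.0275/0.0214)/(2πk) = 0.2508/(2π·0.0331) = 1.206 m·K/W
  R'_expanded polystyrene = ln(0.0496/0.0275)/(2πk) = 0.5898/(2π·0.0355) = 2.644 m·K/W
ΣR = 0.001539 + 1.206 + 2.644 = 3.852 m·K/W
Q' = ΔT/ΣR = (8.91 °C − 27.8 °C)/3.852 = -4.90 W/m
(Negative Q' ⇒ heat flows inward; heat gain = 4.90 W/m.)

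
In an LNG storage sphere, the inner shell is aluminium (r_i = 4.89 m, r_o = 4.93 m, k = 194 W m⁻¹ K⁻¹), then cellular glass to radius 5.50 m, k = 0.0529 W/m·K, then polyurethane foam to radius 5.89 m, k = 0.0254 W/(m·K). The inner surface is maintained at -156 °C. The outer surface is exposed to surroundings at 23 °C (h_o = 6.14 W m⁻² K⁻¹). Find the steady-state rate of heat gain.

Series thermal resistances, inner to outer:
  R_aluminium = (1/4.89 − 1/4.93)/(4πk) = 0.001659/(4π·194) = 6.806×10^-7 K/W
  R_cellular glass = (1/4.93 − 1/5.50)/(4πk) = 0.02102/(4π·0.0529) = 0.03162 K/W
  R_polyurethane foam = (1/5.50 − 1/5.89)/(4πk) = 0.01204/(4π·0.0254) = 0.03772 K/W
  R_conv,out = 1/(4πr²h) = 1/(4π·5.89²·6.14) = 3.736×10^-4 K/W
ΣR = 6.806×10^-7 + 0.03162 + 0.03772 + 3.736×10^-4 = 0.06971 K/W
Q = ΔT/ΣR = (-156 °C − 23 °C)/0.06971 = -2570 W
(Negative Q ⇒ heat flows inward; heat gain = 2570 W.)

Q = 2570 W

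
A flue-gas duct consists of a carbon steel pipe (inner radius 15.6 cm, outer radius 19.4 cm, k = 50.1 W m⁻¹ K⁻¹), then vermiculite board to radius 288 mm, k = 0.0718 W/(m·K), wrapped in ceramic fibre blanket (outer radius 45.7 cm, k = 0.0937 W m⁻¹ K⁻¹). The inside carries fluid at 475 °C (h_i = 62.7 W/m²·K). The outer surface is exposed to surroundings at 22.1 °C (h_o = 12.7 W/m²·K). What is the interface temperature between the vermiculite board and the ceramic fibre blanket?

Resistance network (inner→outer):
  R'_conv,in = 1/(2πr h) = 1/(2π·0.156·62.7) = 0.01627 m·K/W
  R'_carbon steel = ln(0.194/0.156)/(2πk) = 0.2180/(2π·50.1) = 6.925×10^-4 m·K/W
  R'_vermiculite board = ln(0.288/0.194)/(2πk) = 0.3951/(2π·0.0718) = 0.8758 m·K/W
  R'_ceramic fibre blanket = ln(0.457/0.288)/(2πk) = 0.4617/(2π·0.0937) = 0.7843 m·K/W
  R'_conv,out = 1/(2πr h) = 1/(2π·0.457·12.7) = 0.02742 m·K/W
ΣR = 0.01627 + 6.925×10^-4 + 0.8758 + 0.7843 + 0.02742 = 1.704 m·K/W
Q' = ΔT/ΣR = (475 °C − 22.1 °C)/1.704 = 265.8 W/m
From the inner boundary to the vermiculite board/ceramic fibre blanket interface, ΣR_partial = 0.8928 m·K/W.
T_interface = T_in − Q'·ΣR_partial = 475 °C − (265.8)(0.8928) = 238 °C

T = 238 °C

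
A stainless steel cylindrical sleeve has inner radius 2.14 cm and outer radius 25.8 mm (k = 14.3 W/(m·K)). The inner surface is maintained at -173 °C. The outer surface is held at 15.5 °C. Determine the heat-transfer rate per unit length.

Q' = 2πk·ΔT/ln(r₂/r₁) = 2π × 14.3 × 188.5 / ln(0.0258/0.0214) = 90600 W/m

Q' = 90.6 kW/m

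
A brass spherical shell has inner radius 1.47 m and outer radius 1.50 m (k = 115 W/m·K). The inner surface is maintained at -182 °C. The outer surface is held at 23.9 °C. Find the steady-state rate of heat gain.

Q = 21900 kW

Q = 4πk·ΔT/(1/r₁ − 1/r₂) = 4π × 115 × 205.9 / (1/1.47 − 1/1.50) = 2.19×10^7 W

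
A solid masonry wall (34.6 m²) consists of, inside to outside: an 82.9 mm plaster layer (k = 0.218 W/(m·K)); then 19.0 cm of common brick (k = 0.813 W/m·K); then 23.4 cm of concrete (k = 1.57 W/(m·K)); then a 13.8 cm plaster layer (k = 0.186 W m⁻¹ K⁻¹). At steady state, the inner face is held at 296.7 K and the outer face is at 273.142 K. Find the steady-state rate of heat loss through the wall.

Q = 542 W

Treat each layer as a resistance in series:
  R_plaster = L/(kA) = 0.0829/(0.218·34.6) = 0.01099 K/W
  R_common brick = L/(kA) = 0.190/(0.813·34.6) = 0.006754 K/W
  R_concrete = L/(kA) = 0.234/(1.57·34.6) = 0.004308 K/W
  R_plaster = L/(kA) = 0.138/(0.186·34.6) = 0.02144 K/W
ΣR = 0.01099 + 0.006754 + 0.004308 + 0.02144 = 0.04349 K/W
Q = ΔT/ΣR = (296.7 K − 273.142 K)/0.04349 = 542 W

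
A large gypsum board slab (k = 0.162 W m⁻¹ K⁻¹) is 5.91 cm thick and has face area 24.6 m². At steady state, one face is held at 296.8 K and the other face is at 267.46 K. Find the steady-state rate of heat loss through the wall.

Q = kA·ΔT/L = 0.162 × 24.6 × |296.8 K − 267.46 K| / 0.0591 = 1980 W

Q = 1980 W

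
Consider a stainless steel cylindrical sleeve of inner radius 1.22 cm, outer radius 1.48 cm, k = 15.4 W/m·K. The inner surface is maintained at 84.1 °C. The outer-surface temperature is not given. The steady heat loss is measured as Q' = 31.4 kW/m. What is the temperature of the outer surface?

T_out = 21.4 °C

Sum the resistances:
  R'_stainless steel = ln(0.0148/0.0122)/(2πk) = 0.1932/(2π·15.4) = 0.001997 m·K/W
ΣR = 0.001997 m·K/W
ΔT = Q'·ΣR = 31400 × 0.001997 = 62.71 K
Heat flows outward, so T_out = T_in − ΔT = 84.1 − 62.71 = 21.4 °C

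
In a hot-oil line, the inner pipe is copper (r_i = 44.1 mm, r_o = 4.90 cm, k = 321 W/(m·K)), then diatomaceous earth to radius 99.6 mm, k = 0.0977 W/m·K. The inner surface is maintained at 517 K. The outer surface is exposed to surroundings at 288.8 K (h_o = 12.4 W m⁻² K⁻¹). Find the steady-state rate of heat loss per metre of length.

Q' = 178 W/m

Series thermal resistances, inner to outer:
  R'_copper = ln(0.0490/0.0441)/(2πk) = 0.1054/(2π·321) = 5.224×10^-5 m·K/W
  R'_diatomaceous earth = ln(0.0996/0.0490)/(2πk) = 0.7093/(2π·0.0977) = 1.156 m·K/W
  R'_conv,out = 1/(2πr h) = 1/(2π·0.0996·12.4) = 0.1289 m·K/W
ΣR = 5.224×10^-5 + 1.156 + 0.1289 = 1.285 m·K/W
Q' = ΔT/ΣR = (517 K − 288.8 K)/1.285 = 178 W/m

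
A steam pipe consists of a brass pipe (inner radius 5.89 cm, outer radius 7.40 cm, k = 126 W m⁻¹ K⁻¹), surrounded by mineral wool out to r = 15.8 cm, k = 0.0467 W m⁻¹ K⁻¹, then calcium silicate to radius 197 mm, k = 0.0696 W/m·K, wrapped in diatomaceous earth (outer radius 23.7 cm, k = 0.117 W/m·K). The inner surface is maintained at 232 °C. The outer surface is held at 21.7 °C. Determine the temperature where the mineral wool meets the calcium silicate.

Treat each layer as a resistance in series:
  R'_brass = ln(0.0740/0.0589)/(2πk) = 0.2282/(2π·126) = 2.883×10^-4 m·K/W
  R'_mineral wool = ln(0.158/0.0740)/(2πk) = 0.7585/(2π·0.0467) = 2.585 m·K/W
  R'_calcium silicate = ln(0.197/0.158)/(2πk) = 0.2206/(2π·0.0696) = 0.5045 m·K/W
  R'_diatomaceous earth = ln(0.237/0.197)/(2πk) = 0.1849/(2π·0.117) = 0.2515 m·K/W
ΣR = 2.883×10^-4 + 2.585 + 0.5045 + 0.2515 = 3.341 m·K/W
Q' = ΔT/ΣR = (232 °C − 21.7 °C)/3.341 = 62.95 W/m
From the inner boundary to the mineral wool/calcium silicate interface, ΣR_partial = 2.585 m·K/W.
T_interface = T_in − Q'·ΣR_partial = 232 °C − (62.95)(2.585) = 69.3 °C

T = 69.3 °C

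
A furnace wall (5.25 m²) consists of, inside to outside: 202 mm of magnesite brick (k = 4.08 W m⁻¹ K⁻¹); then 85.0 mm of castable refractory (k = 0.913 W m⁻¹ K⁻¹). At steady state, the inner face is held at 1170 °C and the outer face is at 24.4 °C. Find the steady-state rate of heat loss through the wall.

Treat each layer as a resistance in series:
  R_magnesite brick = L/(kA) = 0.202/(4.08·5.25) = 0.009430 K/W
  R_castable refractory = L/(kA) = 0.0850/(0.913·5.25) = 0.01773 K/W
ΣR = 0.009430 + 0.01773 = 0.02716 K/W
Q = ΔT/ΣR = (1170 °C − 24.4 °C)/0.02716 = 42200 W

Q = 42200 W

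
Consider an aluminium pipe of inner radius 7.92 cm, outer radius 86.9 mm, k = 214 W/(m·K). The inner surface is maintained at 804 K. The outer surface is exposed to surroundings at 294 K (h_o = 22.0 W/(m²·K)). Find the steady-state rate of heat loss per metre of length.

Resistance network (inner→outer):
  R'_aluminium = ln(0.0869/0.0792)/(2πk) = 0.09278/(2π·214) = 6.900×10^-5 m·K/W
  R'_conv,out = 1/(2πr h) = 1/(2π·0.0869·22.0) = 0.08325 m·K/W
ΣR = 6.900×10^-5 + 0.08325 = 0.08332 m·K/W
Q' = ΔT/ΣR = (804 K − 294 K)/0.08332 = 6120 W/m

Q' = 6.12 kW/m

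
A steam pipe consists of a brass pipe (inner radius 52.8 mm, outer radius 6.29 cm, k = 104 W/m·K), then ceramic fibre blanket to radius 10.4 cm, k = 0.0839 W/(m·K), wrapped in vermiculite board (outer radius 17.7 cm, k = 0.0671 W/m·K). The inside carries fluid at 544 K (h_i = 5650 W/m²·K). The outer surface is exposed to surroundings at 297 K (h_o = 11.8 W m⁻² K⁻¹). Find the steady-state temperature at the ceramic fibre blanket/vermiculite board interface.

T = 441 K

Series thermal resistances, inner to outer:
  R'_conv,in = 1/(2πr h) = 1/(2π·0.0528·5650) = 5.335×10^-4 m·K/W
  R'_brass = ln(0.0629/0.0528)/(2πk) = 0.1750/(2π·104) = 2.679×10^-4 m·K/W
  R'_ceramic fibre blanket = ln(0.104/0.0629)/(2πk) = 0.5028/(2π·0.0839) = 0.9539 m·K/W
  R'_vermiculite board = ln(0.177/0.104)/(2πk) = 0.5318/(2π·0.0671) = 1.261 m·K/W
  R'_conv,out = 1/(2πr h) = 1/(2π·0.177·11.8) = 0.07620 m·K/W
ΣR = 5.335×10^-4 + 2.679×10^-4 + 0.9539 + 1.261 + 0.07620 = 2.292 m·K/W
Q' = ΔT/ΣR = (544 K − 297 K)/2.292 = 107.8 W/m
From the inner boundary to the ceramic fibre blanket/vermiculite board interface, ΣR_partial = 0.9547 m·K/W.
T_interface = T_in − Q'·ΣR_partial = 544 K − (107.8)(0.9547) = 441 K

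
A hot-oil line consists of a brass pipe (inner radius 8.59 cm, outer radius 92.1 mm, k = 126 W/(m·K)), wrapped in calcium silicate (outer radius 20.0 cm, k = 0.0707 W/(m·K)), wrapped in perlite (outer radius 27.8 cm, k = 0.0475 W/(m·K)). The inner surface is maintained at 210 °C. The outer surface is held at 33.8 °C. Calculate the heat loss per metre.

Resistance network (inner→outer):
  R'_brass = ln(0.0921/0.0859)/(2πk) = 0.06969/(2π·126) = 8.803×10^-5 m·K/W
  R'_calcium silicate = ln(0.200/0.0921)/(2πk) = 0.7754/(2π·0.0707) = 1.746 m·K/W
  R'_perlite = ln(0.278/0.200)/(2πk) = 0.3293/(2π·0.0475) = 1.103 m·K/W
ΣR = 8.803×10^-5 + 1.746 + 1.103 = 2.849 m·K/W
Q' = ΔT/ΣR = (210 °C − 33.8 °C)/2.849 = 61.8 W/m

Q' = 61.8 W/m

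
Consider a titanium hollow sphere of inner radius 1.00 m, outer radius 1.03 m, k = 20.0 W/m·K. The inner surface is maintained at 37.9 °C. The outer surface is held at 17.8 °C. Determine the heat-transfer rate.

Q = 4πk·ΔT/(1/r₁ − 1/r₂) = 4π × 20.0 × 20.1 / (1/1.00 − 1/1.03) = 1.73×10^5 W

Q = 173 kW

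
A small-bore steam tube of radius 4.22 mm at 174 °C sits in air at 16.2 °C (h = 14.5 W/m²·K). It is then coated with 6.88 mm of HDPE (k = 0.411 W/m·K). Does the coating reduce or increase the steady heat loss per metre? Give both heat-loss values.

increases: 60.7 → 116 W/m

Critical radius for a cylinder: r_cr = k/h = 0.0283 m = 2.83 cm.
Outer radius after coating: r₂ = 0.00422 + 0.00688 = 0.01110 m.
Since r₁ < r_cr and r₂ ≤ r_cr, the coating moves toward the maximum at r_cr — heat loss rises.
Bare: R = 1/(2πr₁h) = 2.601 m·K/W; Q = 157.8/2.601 = 60.7 W/m.
Coated: R = R_cond + R_conv = 1.363 m·K/W; Q = 157.8/1.363 = 116 W/m.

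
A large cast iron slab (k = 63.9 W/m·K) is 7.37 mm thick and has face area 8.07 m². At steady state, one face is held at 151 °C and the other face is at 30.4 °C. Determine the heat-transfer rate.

Q = kA·ΔT/L = 63.9 × 8.07 × |151 °C − 30.4 °C| / 0.00737 = 8.44×10^6 W

Q = 8440 kW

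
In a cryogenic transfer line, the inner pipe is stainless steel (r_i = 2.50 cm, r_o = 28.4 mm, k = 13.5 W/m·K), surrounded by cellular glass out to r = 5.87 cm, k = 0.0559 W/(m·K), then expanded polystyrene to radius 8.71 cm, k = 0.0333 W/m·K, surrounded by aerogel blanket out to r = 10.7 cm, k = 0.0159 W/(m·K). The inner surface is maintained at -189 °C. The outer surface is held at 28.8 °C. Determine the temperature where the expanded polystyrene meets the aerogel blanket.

T = -45.8 °C

Treat each layer as a resistance in series:
  R'_stainless steel = ln(0.0284/0.0250)/(2πk) = 0.1275/(2π·13.5) = 0.001503 m·K/W
  R'_cellular glass = ln(0.0587/0.0284)/(2πk) = 0.7261/(2π·0.0559) = 2.067 m·K/W
  R'_expanded polystyrene = ln(0.0871/0.0587)/(2πk) = 0.3946/(2π·0.0333) = 1.886 m·K/W
  R'_aerogel blanket = ln(0.107/0.0871)/(2πk) = 0.2058/(2π·0.0159) = 2.060 m·K/W
ΣR = 0.001503 + 2.067 + 1.886 + 2.060 = 6.015 m·K/W
Q' = ΔT/ΣR = (-189 °C − 28.8 °C)/6.015 = -36.21 W/m
From the inner boundary to the expanded polystyrene/aerogel blanket interface, ΣR_partial = 3.955 m·K/W.
T_interface = T_in − Q'·ΣR_partial = -189 °C − (-36.21)(3.955) = -45.8 °C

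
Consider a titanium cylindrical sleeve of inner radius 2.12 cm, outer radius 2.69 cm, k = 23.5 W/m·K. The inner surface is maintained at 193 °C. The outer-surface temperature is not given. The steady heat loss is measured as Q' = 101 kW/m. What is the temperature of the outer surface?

T_out = 30.1 °C

Series resistances:
  R'_titanium = ln(0.0269/0.0212)/(2πk) = 0.2381/(2π·23.5) = 0.001613 m·K/W
ΣR = 0.001613 m·K/W
ΔT = Q'·ΣR = 1.01×10^5 × 0.001613 = 162.9 K
Heat flows outward, so T_out = T_in − ΔT = 193 − 162.9 = 30.1 °C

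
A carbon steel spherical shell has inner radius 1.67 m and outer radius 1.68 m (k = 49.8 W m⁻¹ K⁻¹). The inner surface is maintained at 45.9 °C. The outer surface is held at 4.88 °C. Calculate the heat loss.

Q = 4πk·ΔT/(1/r₁ − 1/r₂) = 4π × 49.8 × 41.02 / (1/1.67 − 1/1.68) = 7.20×10^6 W

Q = 7200 kW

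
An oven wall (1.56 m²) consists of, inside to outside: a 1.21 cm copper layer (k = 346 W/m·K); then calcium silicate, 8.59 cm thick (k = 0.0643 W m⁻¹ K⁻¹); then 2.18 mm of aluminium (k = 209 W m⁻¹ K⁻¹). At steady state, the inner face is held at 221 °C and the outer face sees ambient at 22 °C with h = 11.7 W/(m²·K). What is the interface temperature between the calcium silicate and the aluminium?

Treat each layer as a resistance in series:
  R_copper = L/(kA) = 0.0121/(346·1.56) = 2.242×10^-5 K/W
  R_calcium silicate = L/(kA) = 0.0859/(0.0643·1.56) = 0.8564 K/W
  R_aluminium = L/(kA) = 0.00218/(209·1.56) = 6.686×10^-6 K/W
  R_conv,out = 1/(hA) = 1/(11.7·1.56) = 0.05479 K/W
ΣR = 2.242×10^-5 + 0.8564 + 6.686×10^-6 + 0.05479 = 0.9112 K/W
Q = ΔT/ΣR = (221 °C − 22 °C)/0.9112 = 218.4 W
From the inner boundary to the calcium silicate/aluminium interface, ΣR_partial = 0.8564 K/W.
T_interface = T_in − Q·ΣR_partial = 221 °C − (218.4)(0.8564) = 34.0 °C

T = 34.0 °C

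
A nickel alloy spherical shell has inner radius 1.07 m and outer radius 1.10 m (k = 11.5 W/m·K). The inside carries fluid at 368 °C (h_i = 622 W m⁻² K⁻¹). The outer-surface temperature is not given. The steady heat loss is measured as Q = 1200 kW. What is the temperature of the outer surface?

T_out = 22.3 °C

Sum the resistances:
  R_conv,in = 1/(4πr²h) = 1/(4π·1.07²·622) = 1.117×10^-4 K/W
  R_nickel alloy = (1/1.07 − 1/1.10)/(4πk) = 0.02549/(4π·11.5) = 1.764×10^-4 K/W
ΣR = 2.881×10^-4 K/W
ΔT = Q·ΣR = 1.20×10^6 × 2.881×10^-4 = 345.7 K
Heat flows outward, so T_out = T_in − ΔT = 368 − 345.7 = 22.3 °C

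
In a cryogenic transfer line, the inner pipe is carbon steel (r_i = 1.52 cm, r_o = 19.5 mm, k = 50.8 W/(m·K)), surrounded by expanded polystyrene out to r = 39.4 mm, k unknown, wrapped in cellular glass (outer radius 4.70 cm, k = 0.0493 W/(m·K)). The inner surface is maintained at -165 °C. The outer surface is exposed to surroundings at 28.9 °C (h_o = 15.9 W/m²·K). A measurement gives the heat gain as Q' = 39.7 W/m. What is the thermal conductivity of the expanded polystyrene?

ΣR = ΔT/Q' = |-165 − 28.9|/39.7 = 4.884 m·K/W
Known resistances:
  R'_carbon steel = ln(0.0195/0.0152)/(2πk) = 0.2491/(2π·50.8) = 7.805×10^-4 m·K/W
  R'_cellular glass = ln(0.0470/0.0394)/(2πk) = 0.1764/(2π·0.0493) = 0.5694 m·K/W
  R'_conv,out = 1/(2πr h) = 1/(2π·0.0470·15.9) = 0.2130 m·K/W
R_expanded polystyrene = ΣR − ΣR_known = 4.884 − 0.7832 = 4.101 m·K/W
ln(r₂/r₁)/(2πk) = 4.101 ⇒ k = 0.7034/(2π·4.101) = 0.0273 W/m·K

k = 0.0273 W/m·K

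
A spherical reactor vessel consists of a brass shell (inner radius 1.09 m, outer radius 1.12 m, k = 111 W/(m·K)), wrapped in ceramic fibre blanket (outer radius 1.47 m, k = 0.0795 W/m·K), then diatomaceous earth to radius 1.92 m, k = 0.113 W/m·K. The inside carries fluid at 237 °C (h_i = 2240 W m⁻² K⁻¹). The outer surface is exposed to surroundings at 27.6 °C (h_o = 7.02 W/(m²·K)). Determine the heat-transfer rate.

Series thermal resistances, inner to outer:
  R_conv,in = 1/(4πr²h) = 1/(4π·1.09²·2240) = 2.990×10^-5 K/W
  R_brass = (1/1.09 − 1/1.12)/(4πk) = 0.02457/(4π·111) = 1.762×10^-5 K/W
  R_ceramic fibre blanket = (1/1.12 − 1/1.47)/(4πk) = 0.2126/(4π·0.0795) = 0.2128 K/W
  R_diatomaceous earth = (1/1.47 − 1/1.92)/(4πk) = 0.1594/(4π·0.113) = 0.1123 K/W
  R_conv,out = 1/(4πr²h) = 1/(4π·1.92²·7.02) = 0.003075 K/W
ΣR = 2.990×10^-5 + 1.762×10^-5 + 0.2128 + 0.1123 + 0.003075 = 0.3282 K/W
Q = ΔT/ΣR = (237 °C − 27.6 °C)/0.3282 = 638 W

Q = 638 W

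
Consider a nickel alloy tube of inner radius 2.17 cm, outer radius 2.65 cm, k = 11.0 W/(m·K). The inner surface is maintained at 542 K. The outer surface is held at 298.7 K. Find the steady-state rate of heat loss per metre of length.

Q' = 84100 W/m

Q' = 2πk·ΔT/ln(r₂/r₁) = 2π × 11.0 × 243.3 / ln(0.0265/0.0217) = 84100 W/m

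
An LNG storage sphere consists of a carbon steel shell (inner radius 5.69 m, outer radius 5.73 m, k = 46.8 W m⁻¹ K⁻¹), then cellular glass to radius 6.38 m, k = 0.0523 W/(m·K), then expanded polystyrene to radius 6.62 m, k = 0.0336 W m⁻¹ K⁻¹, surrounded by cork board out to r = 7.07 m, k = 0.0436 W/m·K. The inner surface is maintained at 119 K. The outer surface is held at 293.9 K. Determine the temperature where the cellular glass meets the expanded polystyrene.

T = 200.5 K

Series thermal resistances, inner to outer:
  R_carbon steel = (1/5.69 − 1/5.73)/(4πk) = 0.001227/(4π·46.8) = 2.086×10^-6 K/W
  R_cellular glass = (1/5.73 − 1/6.38)/(4πk) = 0.01778/(4π·0.0523) = 0.02705 K/W
  R_expanded polystyrene = (1/6.38 − 1/6.62)/(4πk) = 0.005682/(4π·0.0336) = 0.01346 K/W
  R_cork board = (1/6.62 − 1/7.07)/(4πk) = 0.009615/(4π·0.0436) = 0.01755 K/W
ΣR = 2.086×10^-6 + 0.02705 + 0.01346 + 0.01755 = 0.05806 K/W
Q = ΔT/ΣR = (119 K − 293.9 K)/0.05806 = -3012 W
From the inner boundary to the cellular glass/expanded polystyrene interface, ΣR_partial = 0.02705 K/W.
T_interface = T_in − Q·ΣR_partial = 119 K − (-3012)(0.02705) = 200.5 K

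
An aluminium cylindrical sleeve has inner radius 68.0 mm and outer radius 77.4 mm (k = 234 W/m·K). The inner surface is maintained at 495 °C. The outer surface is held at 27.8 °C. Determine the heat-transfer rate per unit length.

Q' = 2πk·ΔT/ln(r₂/r₁) = 2π × 234 × 467.2 / ln(0.0774/0.0680) = 5.31×10^6 W/m

Q' = 5.31×10^6 W/m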